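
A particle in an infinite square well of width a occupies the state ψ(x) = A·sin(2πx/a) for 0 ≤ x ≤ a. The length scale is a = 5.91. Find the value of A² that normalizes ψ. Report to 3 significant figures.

The normalization condition is ∫|ψ|² dx = 1 from 0 to a.
With ∫₀^a sin²(nπx/a) dx = a/2, the integral (without the A² prefactor) comes out to a/2.
So A² = (a/2)^(−1).
Substituting a = 5.91 gives A² = 0.3384, so A = 0.5817.

A^2 ≈ 0.338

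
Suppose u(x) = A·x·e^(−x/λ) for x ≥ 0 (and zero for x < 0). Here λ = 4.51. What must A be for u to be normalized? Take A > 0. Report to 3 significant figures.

A ≈ 0.209

Require ∫ |u|² dx = 1 over the whole domain.
With ∫₀^∞ x^2 e^(−αx) dx = 2!/α^3, the integral (without the A² prefactor) comes out to λ^3/4.
So A² = (λ^3/4)^(−1).
Substituting λ = 4.51 gives A² = 0.04360, so A = 0.2088.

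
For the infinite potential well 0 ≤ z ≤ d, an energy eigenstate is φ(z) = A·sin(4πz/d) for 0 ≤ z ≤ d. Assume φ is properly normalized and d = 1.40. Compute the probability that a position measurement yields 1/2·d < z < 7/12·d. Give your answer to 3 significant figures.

|φ|² is the probability density, so P = ∫_{1/2·d}^{7/12·d} |φ|² dz.
Since A² = 1/(d/2), this is the region integral divided by the full normalization integral.
Substituting u = z/d, A² and the length scale cancel in the ratio: P = ∫_{1/2}^{7/12} sin(4·π·u)^2 du / ∫_{0}^{1} sin(4·π·u)^2 du.
With ∫ sin(4·π·u)^2 du = u/2 - sin(4·π·u)·cos(4·π·u)/(8·π) + C, the region integral is -√(3)/(32·π) + 1/24 and the full one is 1/2.
Evaluating gives P = (-√(3)/16 + π/12)/π.

P ≈ 0.0489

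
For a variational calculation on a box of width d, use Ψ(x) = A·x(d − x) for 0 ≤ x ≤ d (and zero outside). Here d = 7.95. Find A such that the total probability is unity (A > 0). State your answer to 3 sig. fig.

A ≈ 0.0307

Normalization requires ∫|Ψ|² dx = 1, integrated from 0 to d.
Expanding the polynomial and integrating term by term, carrying out the integral gives A² · d^5/30.
Substituting d = 7.95 gives A² = 0.0009447, so A = 0.03074.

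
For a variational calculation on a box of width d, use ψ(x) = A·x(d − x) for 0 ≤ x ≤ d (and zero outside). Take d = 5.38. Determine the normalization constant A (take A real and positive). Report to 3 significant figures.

A ≈ 0.0816

Require ∫ |ψ|² dx = 1 over the whole domain.
Expanding the polynomial and integrating term by term, with ψ = A·x(d − x), the integral evaluates to A²·[d^5/30].
So A² = (d^5/30)^(−1).
Substituting d = 5.38 gives A² = 0.006656, so A = 0.08158.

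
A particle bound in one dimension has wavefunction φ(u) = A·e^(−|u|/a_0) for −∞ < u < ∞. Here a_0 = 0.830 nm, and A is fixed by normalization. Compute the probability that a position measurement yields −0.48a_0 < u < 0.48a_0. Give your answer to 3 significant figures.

P ≈ 0.617

|φ|² is the probability density, so P = ∫_{−0.48a_0}^{0.48a_0} |φ|² du.
The normalization integral ∫|φ|²du over the whole domain equals a_0·A², and A² cancels in the ratio.
Both integrals are even about u = 0, so only the u ≥ 0 halves are needed (the factors of 2 cancel). Substituting t = u/a_0, A² and the length scale cancel in the ratio: P = ∫_{0}^{0.48} e^(-2·t) dt / ∫_{0}^{∞} e^(-2·t) dt.
With ∫ e^(-2·t) dt = -e^(-2·t)/2 + C, the region integral is 1/2 - e^(-24/25)/2 and the full one is 1/2.
Evaluating gives P = 0.6171.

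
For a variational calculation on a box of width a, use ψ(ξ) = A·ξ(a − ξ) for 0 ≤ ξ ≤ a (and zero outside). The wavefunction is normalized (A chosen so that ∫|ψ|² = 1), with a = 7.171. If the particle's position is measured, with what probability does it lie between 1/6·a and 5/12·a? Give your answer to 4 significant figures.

The probability is P = ∫ |ψ|² dξ over [1/6·a, 5/12·a].
With A² fixed by ∫|ψ|² = 1, i.e. A² = (a^5/30)^(−1), substitute and integrate.
Substituting u = ξ/a, A² and the length scale cancel in the ratio: P = ∫_{1/6}^{5/12} u^2·(1 - u)^2 du / ∫_{0}^{1} u^2·(1 - u)^2 du.
An antiderivative of u^2·(1 - u)^2 is u^3·(6·u^2 - 15·u + 10)/30; evaluating from 1/6 to 5/12 gives ≈ 0.0103709, while the full integral is 1/30.
Taking the ratio, P = 0.31113.

P ≈ 0.3111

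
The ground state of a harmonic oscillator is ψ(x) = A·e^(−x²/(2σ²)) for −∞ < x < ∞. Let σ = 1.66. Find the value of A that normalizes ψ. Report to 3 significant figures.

A ≈ 0.583

Require ∫ |ψ|² dx = 1 over the whole domain.
Carrying out the integral gives A² · √(π)·σ.
With σ = 1.66: A² = 0.3399 and A = 0.5830.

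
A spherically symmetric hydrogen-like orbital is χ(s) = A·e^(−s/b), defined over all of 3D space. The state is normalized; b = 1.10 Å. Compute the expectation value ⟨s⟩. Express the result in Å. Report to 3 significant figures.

⟨s⟩ ≈ 1.65 Å

⟨s⟩ = ∫ s |χ|² 4πs² ds over the full domain.
Since the A² factors cancel between numerator and denominator, ⟨s⟩ = 3·b/2.
With b = 1.10, ⟨s⟩ = 1.650.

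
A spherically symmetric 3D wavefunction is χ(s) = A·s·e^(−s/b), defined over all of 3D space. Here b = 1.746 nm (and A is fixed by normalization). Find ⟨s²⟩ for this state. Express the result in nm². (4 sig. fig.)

⟨s^2⟩ ≈ 22.86 nm^2

⟨s²⟩ = ∫ s^2 |χ|² 4πs² ds over the full domain.
Recall ∫₀^∞ s^m e^(−s/β) ds = m!·β^(m+1), the ratio of the moment integral to the normalization integral gives ⟨s²⟩ = 15·b^2/2.
With b = 1.746, ⟨s^2⟩ = 22.864.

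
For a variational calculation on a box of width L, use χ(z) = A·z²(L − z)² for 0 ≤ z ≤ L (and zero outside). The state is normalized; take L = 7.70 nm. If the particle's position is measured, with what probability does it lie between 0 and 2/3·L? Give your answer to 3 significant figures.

P ≈ 0.855

|χ|² is the probability density, so P = ∫_{0}^{2/3·L} |χ|² dz.
Since A² = 1/(L^9/630), this is the region integral divided by the full normalization integral.
Substituting u = z/L, A² and the length scale cancel in the ratio: P = ∫_{0}^{2/3} u^4·(1 - u)^4 du / ∫_{0}^{1} u^4·(1 - u)^4 du.
Using ∫ u^4·(1 - u)^4 du = u^5·(70·u^4 - 315·u^3 + 540·u^2 - 420·u + 126)/630, the numerator is ≈ 0.0013574 and the denominator is 1/630.
The result is P = 0.8552.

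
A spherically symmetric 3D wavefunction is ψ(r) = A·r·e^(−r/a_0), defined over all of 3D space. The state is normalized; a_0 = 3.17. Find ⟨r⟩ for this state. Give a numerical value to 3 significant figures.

⟨r⟩ ≈ 7.93

⟨r⟩ = ∫ r |ψ|² 4πr² dr over the full domain.
Evaluating both integrals, ⟨r⟩ = 5·a_0/2.
With a_0 = 3.17, ⟨r⟩ = 7.925.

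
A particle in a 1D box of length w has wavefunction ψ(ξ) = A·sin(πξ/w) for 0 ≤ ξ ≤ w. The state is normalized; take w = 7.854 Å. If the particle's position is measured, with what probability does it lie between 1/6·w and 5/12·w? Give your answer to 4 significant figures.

P ≈ 0.3083

P = ∫_{1/6·w}^{5/12·w} |ψ(ξ)|² dξ.
Since A² = 1/(w/2), this is the region integral divided by the full normalization integral.
Let u = ξ/w; then A² and the length scale cancel, so P = ∫_{1/6}^{5/12} sin(π·u)^2 du ÷ ∫_{0}^{1} sin(π·u)^2 du.
With ∫ sin(π·u)^2 du = u/2 - sin(2·π·u)/(4·π) + C, the region integral is -1/(8·π) + √(3)/(8·π) + 1/8 and the full one is 1/2.
Evaluating gives P = (-1 + √(3) + π)/(4·π).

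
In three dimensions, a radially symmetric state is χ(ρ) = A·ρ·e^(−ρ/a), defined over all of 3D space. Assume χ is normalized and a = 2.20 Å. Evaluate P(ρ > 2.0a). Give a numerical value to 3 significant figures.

P ≈ 0.629

P = ∫ |χ|² 4πρ² dρ over ρ > 2.0a.
A² is fixed by ∫₀^∞ 4πρ²|χ|² dρ = 1, i.e. A² = (3·π·a^5)^(−1).
Substituting u = ρ/a, A², 4π and the length scale all cancel in the ratio: P = ∫_{2.0}^{∞} u^4·e^(-2·u) du / ∫_{0}^{∞} u^4·e^(-2·u) du.
An antiderivative of u^4·e^(-2·u) is -(u^4/2 + u^3 + 3·u^2/2 + 3·u/2 + 3/4)·e^(-2·u); evaluating from 2.0 to ∞ gives 103·e^(-4)/4, while the full integral is 3/4.
This evaluates to P = 0.6288.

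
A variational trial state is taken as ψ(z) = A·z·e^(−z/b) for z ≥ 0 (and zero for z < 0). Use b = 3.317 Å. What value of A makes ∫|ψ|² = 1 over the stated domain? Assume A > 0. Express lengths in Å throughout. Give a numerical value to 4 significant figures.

A ≈ 0.3311 Å^(-3/2)

The normalization condition is ∫|ψ|² dz = 1 from 0 to ∞.
The integral (without the A² prefactor) comes out to b^3/4.
With b = 3.317: A² = 0.10960 and A = 0.33106.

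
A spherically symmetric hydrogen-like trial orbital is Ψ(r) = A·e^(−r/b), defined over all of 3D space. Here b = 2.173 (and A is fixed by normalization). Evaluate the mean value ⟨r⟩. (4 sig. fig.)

The expectation value is the |Ψ|²-weighted average of r: ∫ r|Ψ|² 4πr² dr.
With ∫₀^∞ r^3 e^(−αr) dr = 3!/α^4, evaluating both integrals, ⟨r⟩ = 3·b/2.
Putting b = 2.173 gives 3.2595.

⟨r⟩ ≈ 3.260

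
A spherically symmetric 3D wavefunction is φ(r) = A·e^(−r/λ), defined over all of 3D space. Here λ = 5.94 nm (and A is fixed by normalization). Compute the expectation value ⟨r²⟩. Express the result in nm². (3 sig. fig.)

By definition ⟨r²⟩ = ∫ r^2 |φ(r)|² 4πr² dr.
Since the A² factors cancel between numerator and denominator, ⟨r²⟩ = 3·λ^2.
Putting λ = 5.94 gives 105.9.

⟨r^2⟩ ≈ 106 nm^2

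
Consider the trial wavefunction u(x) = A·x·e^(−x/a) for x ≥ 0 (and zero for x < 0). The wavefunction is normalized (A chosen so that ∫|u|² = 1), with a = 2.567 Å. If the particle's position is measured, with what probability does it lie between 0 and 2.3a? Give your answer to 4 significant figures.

The probability is P = ∫ |u|² dx over [0, 2.3a].
With A² fixed by ∫|u|² = 1, i.e. A² = (a^3/4)^(−1), substitute and integrate.
In terms of t = x/a (A² and the length scale cancel between numerator and denominator), P = [∫_{0}^{2.3} t^2·e^(-2·t) dt] / [∫_{0}^{∞} t^2·e^(-2·t) dt].
Using ∫ t^2·e^(-2·t) dt = -(2·t^2 + 2·t + 1)·e^(-2·t)/4, the numerator is 1/4 - 809·e^(-23/5)/200 and the denominator is 1/4.
Taking the ratio, P = 0.83736.

P ≈ 0.8374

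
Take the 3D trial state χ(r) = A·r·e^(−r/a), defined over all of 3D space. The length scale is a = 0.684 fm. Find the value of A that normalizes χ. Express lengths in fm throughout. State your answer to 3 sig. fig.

Normalization requires ∫|χ|² 4πr² dr = 1, integrated from 0 to ∞.
The angular integral contributes 4π, leaving ∫₀^∞ r²|χ|² dr.
∫|χ|² 4πr² dr = A²·(3·π·a^5).
Setting this equal to 1 gives A² = 1/(3·π·a^5).
Plugging in a = 0.684 yields A = 0.8418.

A ≈ 0.842 fm^(-5/2)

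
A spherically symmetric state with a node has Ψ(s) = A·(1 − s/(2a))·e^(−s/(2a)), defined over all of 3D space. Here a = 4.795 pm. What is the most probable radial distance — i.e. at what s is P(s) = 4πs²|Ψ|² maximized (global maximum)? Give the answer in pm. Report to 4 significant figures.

Set d/ds [P(s) = 4πs²|Ψ|²] = 0 and solve for s > 0.
This gives s = a·(√(5) + 3).
With a = 4.795, the most probable radial distance is 25.107 pm.

s ≈ 25.11 pm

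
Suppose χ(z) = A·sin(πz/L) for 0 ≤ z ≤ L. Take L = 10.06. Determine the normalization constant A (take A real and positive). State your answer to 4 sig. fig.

A ≈ 0.4459

We need A² ∫|f|² dz = 1, taking the integral from 0 to L.
Using sin²θ = (1 − cos 2θ)/2, the integral (without the A² prefactor) comes out to L/2.
Hence A² = 1/[L/2].
Plugging in L = 10.06 yields A = 0.44588.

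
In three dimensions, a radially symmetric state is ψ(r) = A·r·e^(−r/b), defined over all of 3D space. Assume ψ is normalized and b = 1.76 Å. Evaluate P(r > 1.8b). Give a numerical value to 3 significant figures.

P ≈ 0.706

P = ∫ |ψ|² 4πr² dr over r > 1.8b.
The full normalization integral is A²·[3·π·b^5] = 1, fixing A².
In terms of u = r/b (A², 4π and the length scale all cancel between numerator and denominator), P = [∫_{1.8}^{∞} u^4·e^(-2·u) du] / [∫_{0}^{∞} u^4·e^(-2·u) du].
Using ∫ u^4·e^(-2·u) du = -(u^4/2 + u^3 + 3·u^2/2 + 3·u/2 + 3/4)·e^(-2·u), the numerator is ≈ 0.52983 and the denominator is 3/4.
Taking the ratio yields P = 0.7064.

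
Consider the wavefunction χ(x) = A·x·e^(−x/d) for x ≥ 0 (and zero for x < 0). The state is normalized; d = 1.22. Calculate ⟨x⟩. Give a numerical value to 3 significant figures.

The expectation value is the |χ|²-weighted average of x: ∫ x|χ|² dx.
Recall ∫₀^∞ x^m e^(−x/β) dx = m!·β^(m+1), the ratio of the moment integral to the normalization integral gives ⟨x⟩ = 3·d/2.
Putting d = 1.22 gives 1.830.

⟨x⟩ ≈ 1.83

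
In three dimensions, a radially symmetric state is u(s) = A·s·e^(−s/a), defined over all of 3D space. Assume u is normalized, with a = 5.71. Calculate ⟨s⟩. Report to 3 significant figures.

⟨s⟩ ≈ 14.3

The expectation value is the |u|²-weighted average of s: ∫ s|u|² 4πs² ds.
With ∫₀^∞ s^5 e^(−αs) ds = 5!/α^6, since the A² factors cancel between numerator and denominator, ⟨s⟩ = 5·a/2.
Putting a = 5.71 gives 14.28.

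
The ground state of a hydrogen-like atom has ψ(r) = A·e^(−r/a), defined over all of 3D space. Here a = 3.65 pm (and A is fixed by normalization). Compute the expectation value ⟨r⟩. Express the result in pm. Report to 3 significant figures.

⟨r⟩ ≈ 5.48 pm

⟨r⟩ = ∫ r |ψ|² 4πr² dr over the full domain.
Using ∫₀^∞ rⁿ e^(−αr) dr = n!/αⁿ⁺¹, the ratio of the moment integral to the normalization integral gives ⟨r⟩ = 3·a/2.
Putting a = 3.65 gives 5.475.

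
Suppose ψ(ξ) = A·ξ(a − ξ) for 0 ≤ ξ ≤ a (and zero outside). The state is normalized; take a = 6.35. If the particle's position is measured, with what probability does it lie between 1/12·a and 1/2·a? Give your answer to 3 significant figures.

P = ∫_{1/12·a}^{1/2·a} |ψ(ξ)|² dξ.
Since A² = 1/(a^5/30), this is the region integral divided by the full normalization integral.
Substituting u = ξ/a, A² and the length scale cancel in the ratio: P = ∫_{1/12}^{1/2} u^2·(1 - u)^2 du / ∫_{0}^{1} u^2·(1 - u)^2 du.
An antiderivative of u^2·(1 - u)^2 is u^3·(6·u^2 - 15·u + 10)/30; evaluating from 1/12 to 1/2 gives ≈ 0.016497, while the full integral is 1/30.
The result is P = 0.4949.

P ≈ 0.495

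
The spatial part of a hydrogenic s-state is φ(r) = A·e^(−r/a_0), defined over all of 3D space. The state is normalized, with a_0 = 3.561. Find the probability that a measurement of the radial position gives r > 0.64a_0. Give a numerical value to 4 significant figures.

P ≈ 0.8617

Integrate the radial probability density 4πr²|φ|² over r > 0.64a_0.
Normalization gives A² = 1/(π·a_0^3).
In terms of u = r/a_0 (A², 4π and the length scale all cancel between numerator and denominator), P = [∫_{0.64}^{∞} u^2·e^(-2·u) du] / [∫_{0}^{∞} u^2·e^(-2·u) du].
An antiderivative of u^2·e^(-2·u) is -(2·u^2 + 2·u + 1)·e^(-2·u)/4; evaluating from 0.64 to ∞ gives 1937·e^(-32/25)/2500, while the full integral is 1/4.
This evaluates to P = 0.86169.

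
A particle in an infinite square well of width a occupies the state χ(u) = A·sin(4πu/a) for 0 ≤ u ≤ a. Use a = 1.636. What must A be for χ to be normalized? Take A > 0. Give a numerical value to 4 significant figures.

The normalization condition is ∫|χ|² du = 1 from 0 to a.
With ∫₀^a sin²(nπu/a) du = a/2, carrying out the integral gives A² · a/2.
Substituting a = 1.636 gives A² = 1.2225, so A = 1.1057.

A ≈ 1.106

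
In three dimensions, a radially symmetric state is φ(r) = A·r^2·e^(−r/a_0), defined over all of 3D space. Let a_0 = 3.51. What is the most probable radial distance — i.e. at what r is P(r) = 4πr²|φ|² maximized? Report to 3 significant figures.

r ≈ 10.5

The maximum of P(r) = 4πr²|φ|² occurs where its derivative vanishes.
Solving yields r = 3·a_0.
With a_0 = 3.51, the most probable radial distance is 10.53.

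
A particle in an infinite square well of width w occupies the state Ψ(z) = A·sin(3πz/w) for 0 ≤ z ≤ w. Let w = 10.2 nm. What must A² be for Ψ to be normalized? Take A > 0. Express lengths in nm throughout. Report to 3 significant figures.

A^2 ≈ 0.196 nm^(-1)

Require ∫ |Ψ|² dz = 1 over the whole domain.
Using sin²θ = (1 − cos 2θ)/2, the integral (without the A² prefactor) comes out to w/2.
Hence A² = 1/[w/2].
Plugging in w = 10.2 yields A = 0.4428.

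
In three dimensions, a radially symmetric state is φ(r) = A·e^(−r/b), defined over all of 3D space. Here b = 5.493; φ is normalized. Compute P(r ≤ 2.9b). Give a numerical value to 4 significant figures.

With dV = 4πr²dr, the probability is ∫|φ|² dV over r ≤ 2.9b.
The full normalization integral is A²·[π·b^3] = 1, fixing A².
Let u = r/b; then A², 4π and the length scale all cancel, so P = ∫_{0}^{2.9} u^2·e^(-2·u) du ÷ ∫_{0}^{∞} u^2·e^(-2·u) du.
An antiderivative of u^2·e^(-2·u) is -(2·u^2 + 2·u + 1)·e^(-2·u)/4; evaluating from 0 to 2.9 gives 1/4 - 1181·e^(-29/5)/200, while the full integral is 1/4.
This evaluates to P = 0.92849.

P ≈ 0.9285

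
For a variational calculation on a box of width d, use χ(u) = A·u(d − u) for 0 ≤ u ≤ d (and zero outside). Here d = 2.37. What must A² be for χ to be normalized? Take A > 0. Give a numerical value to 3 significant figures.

A^2 ≈ 0.401

The normalization condition is ∫|χ|² du = 1 from 0 to d.
∫|χ|² du = A²·(d^5/30).
So A² = (d^5/30)^(−1).
Substituting d = 2.37 gives A² = 0.4012, so A = 0.6334.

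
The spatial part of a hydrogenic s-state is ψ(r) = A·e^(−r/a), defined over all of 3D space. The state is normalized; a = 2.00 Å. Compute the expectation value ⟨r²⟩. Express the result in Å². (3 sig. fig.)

The expectation value is the |ψ|²-weighted average of r^2: ∫ r^2|ψ|² 4πr² dr.
Since the A² factors cancel between numerator and denominator, ⟨r²⟩ = 3·a^2.
Putting a = 2.00 gives 12.00.

⟨r^2⟩ ≈ 12.0 Å^2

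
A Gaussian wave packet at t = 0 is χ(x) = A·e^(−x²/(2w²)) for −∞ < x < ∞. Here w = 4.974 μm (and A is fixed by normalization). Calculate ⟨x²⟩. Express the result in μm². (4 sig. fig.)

By definition ⟨x²⟩ = ∫ x^2 |χ(x)|² dx.
Using the Gaussian integral ∫_{−∞}^{∞} e^(−αx²) dx = √(π/α), since the A² factors cancel between numerator and denominator, ⟨x²⟩ = w^2/2.
With w = 4.974, ⟨x^2⟩ = 12.370.

⟨x^2⟩ ≈ 12.37 μm^2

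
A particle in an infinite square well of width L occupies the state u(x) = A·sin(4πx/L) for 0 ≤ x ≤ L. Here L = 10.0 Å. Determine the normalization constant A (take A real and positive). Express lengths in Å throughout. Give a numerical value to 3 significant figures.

A ≈ 0.447 Å^(-1/2)

Normalization requires ∫|u|² dx = 1, integrated from 0 to L.
With ∫₀^L sin²(nπx/L) dx = L/2, ∫|u|² dx = A²·(L/2).
So A² = (L/2)^(−1).
Plugging in L = 10.0 yields A = 0.4472.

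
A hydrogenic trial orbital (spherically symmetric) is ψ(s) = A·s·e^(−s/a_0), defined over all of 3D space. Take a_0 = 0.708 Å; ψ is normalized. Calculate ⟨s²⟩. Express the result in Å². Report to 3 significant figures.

By definition ⟨s²⟩ = ∫ s^2 |ψ(s)|² 4πs² ds.
Since the A² factors cancel between numerator and denominator, ⟨s²⟩ = 15·a_0^2/2.
With a_0 = 0.708, ⟨s^2⟩ = 3.759.

⟨s^2⟩ ≈ 3.76 Å^2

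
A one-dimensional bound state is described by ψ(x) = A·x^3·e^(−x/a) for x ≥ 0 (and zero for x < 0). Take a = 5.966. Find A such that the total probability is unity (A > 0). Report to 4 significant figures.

A ≈ 0.0008129

Normalization requires ∫|ψ|² dx = 1, integrated from 0 to ∞.
Recall ∫₀^∞ x^m e^(−x/β) dx = m!·β^(m+1), ∫|ψ|² dx = A²·(45·a^7/8).
So A² = (45·a^7/8)^(−1).
With a = 5.966: A² = 6.6084E-7 and A = 0.00081292.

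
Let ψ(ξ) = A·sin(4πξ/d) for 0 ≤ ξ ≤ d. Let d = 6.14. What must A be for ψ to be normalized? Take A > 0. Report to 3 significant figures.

A ≈ 0.571

Require ∫ |ψ|² dξ = 1 over the whole domain.
∫|ψ|² dξ = A²·(d/2).
Setting this equal to 1 gives A² = 1/(d/2).
Plugging in d = 6.14 yields A = 0.5707.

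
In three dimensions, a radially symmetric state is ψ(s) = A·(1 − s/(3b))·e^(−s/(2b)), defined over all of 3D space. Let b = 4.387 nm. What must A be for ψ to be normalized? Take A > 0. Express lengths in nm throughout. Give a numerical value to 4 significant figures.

A ≈ 0.03760 nm^(-3/2)

Require ∫ |ψ|² 4πs² ds = 1 over the whole domain.
With ∫₀^∞ s^4 e^(−αs) ds = 4!/α^5, with ψ = A·(1 − s/(3b))·e^(−s/(2b)), the integral evaluates to A²·[8·π·b^3/3].
Setting this equal to 1 gives A² = 1/(8·π·b^3/3).
Substituting b = 4.387 gives A² = 0.0014138, so A = 0.037600.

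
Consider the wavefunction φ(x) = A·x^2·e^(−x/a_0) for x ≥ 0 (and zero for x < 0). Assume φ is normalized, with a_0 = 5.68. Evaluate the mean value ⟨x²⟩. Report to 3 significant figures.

⟨x^2⟩ ≈ 242

The expectation value is the |φ|²-weighted average of x^2: ∫ x^2|φ|² dx.
Recall ∫₀^∞ x^m e^(−x/β) dx = m!·β^(m+1), since the A² factors cancel between numerator and denominator, ⟨x²⟩ = 15·a_0^2/2.
Putting a_0 = 5.68 gives 242.0.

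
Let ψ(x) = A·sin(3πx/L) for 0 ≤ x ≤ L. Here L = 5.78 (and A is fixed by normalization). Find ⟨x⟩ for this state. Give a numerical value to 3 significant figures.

By definition ⟨x⟩ = ∫ x |ψ(x)|² dx.
Evaluating both integrals, ⟨x⟩ = L/2.
Putting L = 5.78 gives 2.890.

⟨x⟩ ≈ 2.89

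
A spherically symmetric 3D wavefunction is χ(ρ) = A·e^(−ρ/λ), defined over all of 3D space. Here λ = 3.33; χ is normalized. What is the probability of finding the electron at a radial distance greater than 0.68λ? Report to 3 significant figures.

P ≈ 0.843

Integrate the radial probability density 4πρ²|χ|² over ρ > 0.68λ.
Normalization gives A² = 1/(π·λ^3).
In terms of u = ρ/λ (A², 4π and the length scale all cancel between numerator and denominator), P = [∫_{0.68}^{∞} u^2·e^(-2·u) du] / [∫_{0}^{∞} u^2·e^(-2·u) du].
An antiderivative of u^2·e^(-2·u) is -(2·u^2 + 2·u + 1)·e^(-2·u)/4; evaluating from 0.68 to ∞ gives 2053·e^(-34/25)/2500, while the full integral is 1/4.
This evaluates to P = 0.8431.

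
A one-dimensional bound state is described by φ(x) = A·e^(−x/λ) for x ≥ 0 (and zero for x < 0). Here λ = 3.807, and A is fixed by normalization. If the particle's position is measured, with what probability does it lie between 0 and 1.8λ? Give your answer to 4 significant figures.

P ≈ 0.9727

The probability is P = ∫ |φ|² dx over [0, 1.8λ].
The normalization integral ∫|φ|²dx over the whole domain equals λ/2·A², and A² cancels in the ratio.
Substituting u = x/λ, A² and the length scale cancel in the ratio: P = ∫_{0}^{1.8} e^(-2·u) du / ∫_{0}^{∞} e^(-2·u) du.
Using ∫ e^(-2·u) du = -e^(-2·u)/2, the numerator is 1/2 - e^(-18/5)/2 and the denominator is 1/2.
Taking the ratio, P = 0.97268.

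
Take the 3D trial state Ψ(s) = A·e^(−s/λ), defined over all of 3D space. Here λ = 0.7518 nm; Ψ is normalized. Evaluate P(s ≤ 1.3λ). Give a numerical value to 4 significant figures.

P ≈ 0.4816

P = ∫ |Ψ|² 4πs² ds over s ≤ 1.3λ.
A² is fixed by ∫₀^∞ 4πs²|Ψ|² ds = 1, i.e. A² = (π·λ^3)^(−1).
In terms of u = s/λ (A², 4π and the length scale all cancel between numerator and denominator), P = [∫_{0}^{1.3} u^2·e^(-2·u) du] / [∫_{0}^{∞} u^2·e^(-2·u) du].
With ∫ u^2·e^(-2·u) du = -(2·u^2 + 2·u + 1)·e^(-2·u)/4 + C, the region integral is 1/4 - 349·e^(-13/5)/200 and the full one is 1/4.
Taking the ratio yields P = 0.48157.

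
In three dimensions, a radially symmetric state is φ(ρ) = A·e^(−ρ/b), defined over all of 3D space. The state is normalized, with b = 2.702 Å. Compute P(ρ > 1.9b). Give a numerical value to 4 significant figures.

P ≈ 0.2689

P = ∫ |φ|² 4πρ² dρ over ρ > 1.9b.
The full normalization integral is A²·[π·b^3] = 1, fixing A².
Substituting u = ρ/b, A², 4π and the length scale all cancel in the ratio: P = ∫_{1.9}^{∞} u^2·e^(-2·u) du / ∫_{0}^{∞} u^2·e^(-2·u) du.
Using ∫ u^2·e^(-2·u) du = -(2·u^2 + 2·u + 1)·e^(-2·u)/4, the numerator is 601·e^(-19/5)/200 and the denominator is 1/4.
The region integral divided by the full integral gives P = 0.26890.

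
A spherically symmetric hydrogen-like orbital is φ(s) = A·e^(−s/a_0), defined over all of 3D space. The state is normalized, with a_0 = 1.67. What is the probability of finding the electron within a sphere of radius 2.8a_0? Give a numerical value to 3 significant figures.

P ≈ 0.918

With dV = 4πs²ds, the probability is ∫|φ|² dV over s ≤ 2.8a_0.
A² is fixed by ∫₀^∞ 4πs²|φ|² ds = 1, i.e. A² = (π·a_0^3)^(−1).
Substituting u = s/a_0, A², 4π and the length scale all cancel in the ratio: P = ∫_{0}^{2.8} u^2·e^(-2·u) du / ∫_{0}^{∞} u^2·e^(-2·u) du.
Using ∫ u^2·e^(-2·u) du = -(2·u^2 + 2·u + 1)·e^(-2·u)/4, the numerator is 1/4 - 557·e^(-28/5)/100 and the denominator is 1/4.
The region integral divided by the full integral gives P = 0.9176.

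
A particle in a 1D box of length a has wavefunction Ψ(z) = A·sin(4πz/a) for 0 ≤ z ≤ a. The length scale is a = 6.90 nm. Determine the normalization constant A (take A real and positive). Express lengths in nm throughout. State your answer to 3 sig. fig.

The normalization condition is ∫|Ψ|² dz = 1 from 0 to a.
Using sin²θ = (1 − cos 2θ)/2, ∫|Ψ|² dz = A²·(a/2).
Setting this equal to 1 gives A² = 1/(a/2).
Plugging in a = 6.90 yields A = 0.5384.

A ≈ 0.538 nm^(-1/2)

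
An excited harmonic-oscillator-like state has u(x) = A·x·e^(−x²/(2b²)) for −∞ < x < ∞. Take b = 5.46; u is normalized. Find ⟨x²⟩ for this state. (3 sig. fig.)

The expectation value is the |u|²-weighted average of x^2: ∫ x^2|u|² dx.
Evaluating both integrals, ⟨x²⟩ = 3·b^2/2.
Putting b = 5.46 gives 44.72.

⟨x^2⟩ ≈ 44.7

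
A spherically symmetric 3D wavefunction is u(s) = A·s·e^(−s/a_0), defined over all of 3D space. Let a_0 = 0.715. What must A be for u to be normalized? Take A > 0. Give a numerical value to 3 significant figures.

We need A² ∫|f|² 4πs² ds = 1, taking the integral from 0 to ∞.
The angular integral contributes 4π, leaving ∫₀^∞ s²|u|² ds.
∫|u|² 4πs² ds = A²·(3·π·a_0^5).
So A² = (3·π·a_0^5)^(−1).
Plugging in a_0 = 0.715 yields A = 0.7535.

A ≈ 0.754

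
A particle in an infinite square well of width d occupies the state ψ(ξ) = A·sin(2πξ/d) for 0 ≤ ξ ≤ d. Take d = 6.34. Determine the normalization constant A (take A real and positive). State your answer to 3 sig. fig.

We need A² ∫|f|² dξ = 1, taking the integral from 0 to d.
With ∫₀^d sin²(nπξ/d) dξ = d/2, with ψ = A·sin(2πξ/d), the integral evaluates to A²·[d/2].
Setting this equal to 1 gives A² = 1/(d/2).
With d = 6.34: A² = 0.3155 and A = 0.5617.

A ≈ 0.562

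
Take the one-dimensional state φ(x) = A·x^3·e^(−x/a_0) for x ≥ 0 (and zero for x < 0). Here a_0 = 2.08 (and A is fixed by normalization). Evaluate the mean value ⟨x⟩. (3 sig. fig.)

⟨x⟩ ≈ 7.28

By definition ⟨x⟩ = ∫ x |φ(x)|² dx.
With ∫₀^∞ x^7 e^(−αx) dx = 7!/α^8, evaluating both integrals, ⟨x⟩ = 7·a_0/2.
Putting a_0 = 2.08 gives 7.280.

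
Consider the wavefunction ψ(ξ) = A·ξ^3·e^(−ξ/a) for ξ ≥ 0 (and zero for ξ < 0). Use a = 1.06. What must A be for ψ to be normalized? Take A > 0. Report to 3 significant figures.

A ≈ 0.344

We need A² ∫|f|² dξ = 1, taking the integral from 0 to ∞.
With ψ = A·ξ^3·e^(−ξ/a), the integral evaluates to A²·[45·a^7/8].
Hence A² = 1/[45·a^7/8].
With a = 1.06: A² = 0.1182 and A = 0.3438.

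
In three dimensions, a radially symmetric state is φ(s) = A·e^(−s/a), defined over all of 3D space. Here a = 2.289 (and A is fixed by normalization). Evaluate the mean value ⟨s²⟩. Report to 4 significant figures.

By definition ⟨s²⟩ = ∫ s^2 |φ(s)|² 4πs² ds.
With ∫₀^∞ s^4 e^(−αs) ds = 4!/α^5, since the A² factors cancel between numerator and denominator, ⟨s²⟩ = 3·a^2.
With a = 2.289, ⟨s^2⟩ = 15.719.

⟨s^2⟩ ≈ 15.72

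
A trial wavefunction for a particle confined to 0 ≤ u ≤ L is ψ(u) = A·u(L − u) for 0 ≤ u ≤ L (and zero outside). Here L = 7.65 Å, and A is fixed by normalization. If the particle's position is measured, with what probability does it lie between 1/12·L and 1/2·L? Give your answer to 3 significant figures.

P = ∫_{1/12·L}^{1/2·L} |ψ(u)|² du.
The normalization integral ∫|ψ|²du over the whole domain equals L^5/30·A², and A² cancels in the ratio.
Let t = u/L; then A² and the length scale cancel, so P = ∫_{1/12}^{1/2} t^2·(1 - t)^2 dt ÷ ∫_{0}^{1} t^2·(1 - t)^2 dt.
Using ∫ t^2·(1 - t)^2 dt = t^3·(6·t^2 - 15·t + 10)/30, the numerator is ≈ 0.016497 and the denominator is 1/30.
Taking the ratio, P = 0.4949.

P ≈ 0.495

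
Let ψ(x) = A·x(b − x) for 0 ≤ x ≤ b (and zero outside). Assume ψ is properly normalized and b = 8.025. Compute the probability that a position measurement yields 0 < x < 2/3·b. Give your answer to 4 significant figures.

P ≈ 0.7901

P = ∫_{0}^{2/3·b} |ψ(x)|² dx.
Since A² = 1/(b^5/30), this is the region integral divided by the full normalization integral.
Let u = x/b; then A² and the length scale cancel, so P = ∫_{0}^{2/3} u^2·(1 - u)^2 du ÷ ∫_{0}^{1} u^2·(1 - u)^2 du.
Using ∫ u^2·(1 - u)^2 du = u^3·(6·u^2 - 15·u + 10)/30, the numerator is 32/1215 and the denominator is 1/30.
This works out to P = 64/81.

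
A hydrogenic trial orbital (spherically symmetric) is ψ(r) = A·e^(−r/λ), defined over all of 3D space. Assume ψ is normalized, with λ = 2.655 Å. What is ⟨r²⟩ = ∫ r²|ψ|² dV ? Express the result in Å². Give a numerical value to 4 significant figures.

⟨r^2⟩ ≈ 21.15 Å^2

⟨r²⟩ = ∫ r^2 |ψ|² 4πr² dr over the full domain.
Using ∫₀^∞ rⁿ e^(−αr) dr = n!/αⁿ⁺¹, since the A² factors cancel between numerator and denominator, ⟨r²⟩ = 3·λ^2.
With λ = 2.655, ⟨r^2⟩ = 21.147.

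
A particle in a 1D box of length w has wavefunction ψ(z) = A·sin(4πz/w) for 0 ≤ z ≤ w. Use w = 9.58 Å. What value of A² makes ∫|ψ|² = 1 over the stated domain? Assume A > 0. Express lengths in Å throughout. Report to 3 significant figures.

The normalization condition is ∫|ψ|² dz = 1 from 0 to w.
With ψ = A·sin(4πz/w), the integral evaluates to A²·[w/2].
Hence A² = 1/[w/2].
Plugging in w = 9.58 yields A = 0.4569.

A^2 ≈ 0.209 Å^(-1)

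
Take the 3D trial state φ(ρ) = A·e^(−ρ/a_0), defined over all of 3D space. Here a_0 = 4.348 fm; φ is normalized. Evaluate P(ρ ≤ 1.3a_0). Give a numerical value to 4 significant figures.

P ≈ 0.4816

Integrate the radial probability density 4πρ²|φ|² over ρ ≤ 1.3a_0.
The full normalization integral is A²·[π·a_0^3] = 1, fixing A².
In terms of u = ρ/a_0 (A², 4π and the length scale all cancel between numerator and denominator), P = [∫_{0}^{1.3} u^2·e^(-2·u) du] / [∫_{0}^{∞} u^2·e^(-2·u) du].
Using ∫ u^2·e^(-2·u) du = -(2·u^2 + 2·u + 1)·e^(-2·u)/4, the numerator is 1/4 - 349·e^(-13/5)/200 and the denominator is 1/4.
This evaluates to P = 0.48157.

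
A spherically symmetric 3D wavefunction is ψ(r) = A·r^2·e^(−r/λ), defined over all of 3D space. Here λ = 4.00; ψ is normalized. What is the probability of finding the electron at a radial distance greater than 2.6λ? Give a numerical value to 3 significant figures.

P ≈ 0.732

P = ∫ |ψ|² 4πr² dr over r > 2.6λ.
A² is fixed by ∫₀^∞ 4πr²|ψ|² dr = 1, i.e. A² = (45·π·λ^7/2)^(−1).
Substituting u = r/λ, A², 4π and the length scale all cancel in the ratio: P = ∫_{2.6}^{∞} u^6·e^(-2·u) du / ∫_{0}^{∞} u^6·e^(-2·u) du.
With ∫ u^6·e^(-2·u) du = -(4·u^6 + 12·u^5 + 30·u^4 + 60·u^3 + 90·u^2 + 90·u + 45)·e^(-2·u)/8 + C, the region integral is ≈ 4.1197 and the full one is 45/8.
Taking the ratio yields P = 0.7324.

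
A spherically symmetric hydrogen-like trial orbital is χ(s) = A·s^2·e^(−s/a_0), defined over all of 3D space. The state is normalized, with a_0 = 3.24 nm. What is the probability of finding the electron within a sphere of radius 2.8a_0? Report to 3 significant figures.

P ≈ 0.330

With dV = 4πs²ds, the probability is ∫|χ|² dV over s ≤ 2.8a_0.
Normalization gives A² = 1/(45·π·a_0^7/2).
Let u = s/a_0; then A², 4π and the length scale all cancel, so P = ∫_{0}^{2.8} u^6·e^(-2·u) du ÷ ∫_{0}^{∞} u^6·e^(-2·u) du.
An antiderivative of u^6·e^(-2·u) is -(4·u^6 + 12·u^5 + 30·u^4 + 60·u^3 + 90·u^2 + 90·u + 45)·e^(-2·u)/8; evaluating from 0 to 2.8 gives ≈ 1.8548, while the full integral is 45/8.
Taking the ratio yields P = 0.3297.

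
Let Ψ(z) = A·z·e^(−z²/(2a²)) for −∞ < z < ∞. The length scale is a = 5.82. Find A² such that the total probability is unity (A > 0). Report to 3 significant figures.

We need A² ∫|f|² dz = 1, taking the integral from −∞ to ∞.
Differentiating ∫e^(−αz²) dz = √(π/α) under α to get the higher moments, with Ψ = A·z·e^(−z²/(2a²)), the integral evaluates to A²·[√(π)·a^3/2].
So A² = (√(π)·a^3/2)^(−1).
Plugging in a = 5.82 yields A = 0.07566.

A^2 ≈ 0.00572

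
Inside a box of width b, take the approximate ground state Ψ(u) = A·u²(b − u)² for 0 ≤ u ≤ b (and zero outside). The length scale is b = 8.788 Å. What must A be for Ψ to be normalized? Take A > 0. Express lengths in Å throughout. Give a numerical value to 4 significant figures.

A ≈ 0.001420 Å^(-9/2)

Require ∫ |Ψ|² du = 1 over the whole domain.
Expanding the polynomial and integrating term by term, with Ψ = A·u²(b − u)², the integral evaluates to A²·[b^9/630].
So A² = (b^9/630)^(−1).
Substituting b = 8.788 gives A² = 0.0000020153, so A = 0.0014196.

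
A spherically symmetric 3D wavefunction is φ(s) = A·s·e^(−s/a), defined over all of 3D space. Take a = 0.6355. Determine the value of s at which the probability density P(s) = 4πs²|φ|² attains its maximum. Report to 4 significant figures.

s ≈ 1.271

Differentiate P(s) = 4πs²|φ|² with respect to s and set to zero.
This gives s = 2·a.
With a = 0.6355, the most probable radial distance is 1.2710.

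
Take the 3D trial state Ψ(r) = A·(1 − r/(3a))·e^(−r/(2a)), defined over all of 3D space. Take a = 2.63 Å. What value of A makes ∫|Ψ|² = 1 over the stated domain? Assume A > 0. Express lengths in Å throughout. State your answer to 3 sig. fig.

A ≈ 0.0810 Å^(-3/2)

We need A² ∫|f|² 4πr² dr = 1, taking the integral from 0 to ∞.
In 3D with spherical symmetry the volume element is 4πr² dr.
With Ψ = A·(1 − r/(3a))·e^(−r/(2a)), the integral evaluates to A²·[8·π·a^3/3].
Setting this equal to 1 gives A² = 1/(8·π·a^3/3).
Substituting a = 2.63 gives A² = 0.006562, so A = 0.08100.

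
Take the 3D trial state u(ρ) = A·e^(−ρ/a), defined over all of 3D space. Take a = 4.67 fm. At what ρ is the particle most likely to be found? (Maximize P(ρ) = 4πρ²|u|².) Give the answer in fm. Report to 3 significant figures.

ρ ≈ 4.67 fm

Differentiate P(ρ) = 4πρ²|u|² with respect to ρ and set to zero.
Solving yields ρ = a.
With a = 4.67, the most probable radial distance is 4.670 fm.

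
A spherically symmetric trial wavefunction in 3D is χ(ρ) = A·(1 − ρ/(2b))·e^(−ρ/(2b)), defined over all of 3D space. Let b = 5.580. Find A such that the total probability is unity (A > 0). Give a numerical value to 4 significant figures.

We need A² ∫|f|² 4πρ² dρ = 1, taking the integral from 0 to ∞.
(Spherical symmetry: dV = 4πρ² dρ.)
Using ∫₀^∞ ρⁿ e^(−αρ) dρ = n!/αⁿ⁺¹, carrying out the integral gives A² · 8·π·b^3.
Setting this equal to 1 gives A² = 1/(8·π·b^3).
With b = 5.580: A² = 0.00022901 and A = 0.015133.

A ≈ 0.01513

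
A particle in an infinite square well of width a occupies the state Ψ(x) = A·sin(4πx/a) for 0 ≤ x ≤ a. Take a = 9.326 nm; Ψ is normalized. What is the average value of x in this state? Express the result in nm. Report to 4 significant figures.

⟨x⟩ ≈ 4.663 nm

By definition ⟨x⟩ = ∫ x |Ψ(x)|² dx.
Since the A² factors cancel between numerator and denominator, ⟨x⟩ = a/2.
Putting a = 9.326 gives 4.6630.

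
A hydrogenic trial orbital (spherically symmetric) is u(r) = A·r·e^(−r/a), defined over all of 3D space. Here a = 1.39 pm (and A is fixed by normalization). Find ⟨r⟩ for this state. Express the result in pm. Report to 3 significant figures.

⟨r⟩ ≈ 3.48 pm

⟨r⟩ = ∫ r |u|² 4πr² dr over the full domain.
Evaluating both integrals, ⟨r⟩ = 5·a/2.
With a = 1.39, ⟨r⟩ = 3.475.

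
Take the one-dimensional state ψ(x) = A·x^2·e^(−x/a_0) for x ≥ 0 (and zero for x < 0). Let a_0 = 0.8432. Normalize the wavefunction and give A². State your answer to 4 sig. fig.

A^2 ≈ 3.128

Require ∫ |ψ|² dx = 1 over the whole domain.
Using ∫₀^∞ xⁿ e^(−αx) dx = n!/αⁿ⁺¹, ∫|ψ|² dx = A²·(3·a_0^5/4).
Plugging in a_0 = 0.8432 yields A = 1.7687.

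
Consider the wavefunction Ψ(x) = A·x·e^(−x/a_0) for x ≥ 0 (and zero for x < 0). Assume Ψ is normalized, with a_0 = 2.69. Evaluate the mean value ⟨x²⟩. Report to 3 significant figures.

⟨x^2⟩ ≈ 21.7

The expectation value is the |Ψ|²-weighted average of x^2: ∫ x^2|Ψ|² dx.
Evaluating both integrals, ⟨x²⟩ = 3·a_0^2.
Putting a_0 = 2.69 gives 21.71.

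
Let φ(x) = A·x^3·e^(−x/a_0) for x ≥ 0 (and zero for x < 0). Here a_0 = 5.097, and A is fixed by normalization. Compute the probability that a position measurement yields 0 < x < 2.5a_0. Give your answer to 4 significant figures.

The probability is P = ∫ |φ|² dx over [0, 2.5a_0].
Since A² = 1/(45·a_0^7/8), this is the region integral divided by the full normalization integral.
In terms of u = x/a_0 (A² and the length scale cancel between numerator and denominator), P = [∫_{0}^{2.5} u^6·e^(-2·u) du] / [∫_{0}^{∞} u^6·e^(-2·u) du].
An antiderivative of u^6·e^(-2·u) is -(4·u^6 + 12·u^5 + 30·u^4 + 60·u^3 + 90·u^2 + 90·u + 45)·e^(-2·u)/8; evaluating from 0 to 2.5 gives ≈ 1.33772, while the full integral is 45/8.
Evaluating gives P = 0.23782.

P ≈ 0.2378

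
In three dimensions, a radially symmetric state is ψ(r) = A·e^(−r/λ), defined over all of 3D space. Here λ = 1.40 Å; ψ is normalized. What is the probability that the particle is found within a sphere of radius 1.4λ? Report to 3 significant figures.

Integrate the radial probability density 4πr²|ψ|² over r ≤ 1.4λ.
The full normalization integral is A²·[π·λ^3] = 1, fixing A².
In terms of u = r/λ (A², 4π and the length scale all cancel between numerator and denominator), P = [∫_{0}^{1.4} u^2·e^(-2·u) du] / [∫_{0}^{∞} u^2·e^(-2·u) du].
Using ∫ u^2·e^(-2·u) du = -(2·u^2 + 2·u + 1)·e^(-2·u)/4, the numerator is 1/4 - 193·e^(-14/5)/100 and the denominator is 1/4.
The region integral divided by the full integral gives P = 0.5305.

P ≈ 0.531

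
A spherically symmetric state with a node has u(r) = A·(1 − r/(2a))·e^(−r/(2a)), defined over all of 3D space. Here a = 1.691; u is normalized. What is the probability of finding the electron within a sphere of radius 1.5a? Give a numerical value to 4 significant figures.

P ≈ 0.04995

Integrate the radial probability density 4πr²|u|² over r ≤ 1.5a.
A² is fixed by ∫₀^∞ 4πr²|u|² dr = 1, i.e. A² = (8·π·a^3)^(−1).
Substituting t = r/a, A², 4π and the length scale all cancel in the ratio: P = ∫_{0}^{1.5} t^2·(1 - t/2)^2·e^(-t) dt / ∫_{0}^{∞} t^2·(1 - t/2)^2·e^(-t) dt.
Using ∫ t^2·(1 - t/2)^2·e^(-t) dt = -(t^4/4 + t^2 + 2·t + 2)·e^(-t), the numerator is 2 - 545·e^(-3/2)/64 and the denominator is 2.
The region integral divided by the full integral gives P = 0.049954.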